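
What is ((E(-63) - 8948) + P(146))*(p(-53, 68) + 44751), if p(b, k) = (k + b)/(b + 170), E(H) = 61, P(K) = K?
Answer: -15255614854/39 ≈ -3.9117e+8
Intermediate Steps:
p(b, k) = (b + k)/(170 + b)
((E(-63) - 8948) + P(146))*(p(-53, 68) + 44751) = ((61 - 8948) + 146)*((-53 + 68)/(170 - 53) + 44751) = (-8887 + 146)*(15/117 + 44751) = -8741*((1/117)*15 + 44751) = -8741*(5/39 + 44751) = -8741*1745294/39 = -15255614854/39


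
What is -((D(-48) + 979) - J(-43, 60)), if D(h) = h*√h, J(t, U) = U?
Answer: -919 + 192*I*√3 ≈ -919.0 + 332.55*I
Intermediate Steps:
D(h) = h^(3/2)
-((D(-48) + 979) - J(-43, 60)) = -(((-48)^(3/2) + 979) - 1*60) = -((-192*I*√3 + 979) - 60) = -((979 - 192*I*√3) - 60) = -(919 - 192*I*√3) = -919 + 192*I*√3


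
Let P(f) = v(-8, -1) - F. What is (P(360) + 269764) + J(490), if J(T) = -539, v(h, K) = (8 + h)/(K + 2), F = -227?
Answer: 269452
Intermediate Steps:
v(h, K) = (8 + h)/(2 + K)
P(f) = 227 (P(f) = (8 - 8)/(2 - 1) - 1*(-227) = 0/1 + 227 = 1*0 + 227 = 0 + 227 = 227)
(P(360) + 269764) + J(490) = (227 + 269764) - 539 = 269991 - 539 = 269452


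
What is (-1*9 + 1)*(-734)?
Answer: 5872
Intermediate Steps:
(-1*9 + 1)*(-734) = (-9 + 1)*(-734) = -8*(-734) = 5872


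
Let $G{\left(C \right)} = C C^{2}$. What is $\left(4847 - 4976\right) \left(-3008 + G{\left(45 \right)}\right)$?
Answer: $-11367093$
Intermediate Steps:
$G{\left(C \right)} = C^{3}$
$\left(4847 - 4976\right) \left(-3008 + G{\left(45 \right)}\right) = \left(4847 - 4976\right) \left(-3008 + 45^{3}\right) = - 129 \left(-3008 + 91125\right) = \left(-129\right) 88117 = -11367093$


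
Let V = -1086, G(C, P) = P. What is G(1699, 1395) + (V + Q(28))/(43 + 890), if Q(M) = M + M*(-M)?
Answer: 433231/311 ≈ 1393.0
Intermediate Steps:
Q(M) = M - M**2
G(1699, 1395) + (V + Q(28))/(43 + 890) = 1395 + (-1086 + 28*(1 - 1*28))/(43 + 890) = 1395 + (-1086 + 28*(1 - 28))/933 = 1395 + (-1086 + 28*(-27))*(1/933) = 1395 + (-1086 - 756)*(1/933) = 1395 - 1842*1/933 = 1395 - 614/311 = 433231/311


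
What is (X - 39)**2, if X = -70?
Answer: 11881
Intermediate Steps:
(X - 39)**2 = (-70 - 39)**2 = (-109)**2 = 11881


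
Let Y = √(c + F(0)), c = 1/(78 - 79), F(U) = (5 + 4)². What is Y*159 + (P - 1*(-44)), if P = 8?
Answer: 52 + 636*√5 ≈ 1474.1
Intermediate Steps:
F(U) = 81 (F(U) = 9² = 81)
c = -1 (c = 1/(-1) = -1)
Y = 4*√5 (Y = √(-1 + 81) = √80 = 4*√5 ≈ 8.9443)
Y*159 + (P - 1*(-44)) = (4*√5)*159 + (8 - 1*(-44)) = 636*√5 + (8 + 44) = 636*√5 + 52 = 52 + 636*√5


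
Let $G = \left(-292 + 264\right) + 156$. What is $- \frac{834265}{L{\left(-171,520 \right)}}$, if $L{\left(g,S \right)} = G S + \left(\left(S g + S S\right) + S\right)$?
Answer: $- \frac{166853}{49712} \approx -3.3564$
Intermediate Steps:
$G = 128$ ($G = -28 + 156 = 128$)
$L{\left(g,S \right)} = S^{2} + 129 S + S g$ ($L{\left(g,S \right)} = 128 S + \left(\left(S g + S S\right) + S\right) = 128 S + \left(\left(S g + S^{2}\right) + S\right) = 128 S + \left(\left(S^{2} + S g\right) + S\right) = 128 S + \left(S + S^{2} + S g\right) = S^{2} + 129 S + S g$)
$- \frac{834265}{L{\left(-171,520 \right)}} = - \frac{834265}{520 \left(129 + 520 - 171\right)} = - \frac{834265}{520 \cdot 478} = - \frac{834265}{248560} = \left(-834265\right) \frac{1}{248560} = - \frac{166853}{49712}$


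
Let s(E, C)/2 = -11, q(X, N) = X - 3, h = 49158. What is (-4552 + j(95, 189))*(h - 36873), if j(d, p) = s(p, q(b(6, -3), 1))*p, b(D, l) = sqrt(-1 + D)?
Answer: -107002350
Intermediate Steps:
q(X, N) = -3 + X
s(E, C) = -22 (s(E, C) = 2*(-11) = -22)
j(d, p) = -22*p
(-4552 + j(95, 189))*(h - 36873) = (-4552 - 22*189)*(49158 - 36873) = (-4552 - 4158)*12285 = -8710*12285 = -107002350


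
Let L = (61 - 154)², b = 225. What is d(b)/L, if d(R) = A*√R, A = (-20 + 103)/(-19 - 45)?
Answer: -415/184512 ≈ -0.0022492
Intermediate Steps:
A = -83/64 (A = 83/(-64) = 83*(-1/64) = -83/64 ≈ -1.2969)
d(R) = -83*√R/64
L = 8649 (L = (-93)² = 8649)
d(b)/L = -83*√225/64/8649 = -83/64*15*(1/8649) = -1245/64*1/8649 = -415/184512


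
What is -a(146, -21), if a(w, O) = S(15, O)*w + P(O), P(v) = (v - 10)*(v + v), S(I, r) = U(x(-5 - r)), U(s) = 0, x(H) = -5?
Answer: -1302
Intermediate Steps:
S(I, r) = 0
P(v) = 2*v*(-10 + v) (P(v) = (-10 + v)*(2*v) = 2*v*(-10 + v))
a(w, O) = 2*O*(-10 + O) (a(w, O) = 0*w + 2*O*(-10 + O) = 0 + 2*O*(-10 + O) = 2*O*(-10 + O))
-a(146, -21) = -2*(-21)*(-10 - 21) = -2*(-21)*(-31) = -1*1302 = -1302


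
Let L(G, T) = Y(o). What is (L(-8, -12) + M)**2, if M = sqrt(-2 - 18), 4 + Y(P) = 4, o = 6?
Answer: -20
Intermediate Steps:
Y(P) = 0 (Y(P) = -4 + 4 = 0)
L(G, T) = 0
M = 2*I*sqrt(5) (M = sqrt(-20) = 2*I*sqrt(5) ≈ 4.4721*I)
(L(-8, -12) + M)**2 = (0 + 2*I*sqrt(5))**2 = (2*I*sqrt(5))**2 = -20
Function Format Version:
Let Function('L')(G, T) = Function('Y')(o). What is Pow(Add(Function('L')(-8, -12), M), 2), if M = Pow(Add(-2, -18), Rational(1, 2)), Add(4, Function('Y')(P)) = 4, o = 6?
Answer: -20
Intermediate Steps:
Function('Y')(P) = 0 (Function('Y')(P) = Add(-4, 4) = 0)
Function('L')(G, T) = 0
M = Mul(2, I, Pow(5, Rational(1, 2))) (M = Pow(-20, Rational(1, 2)) = Mul(2, I, Pow(5, Rational(1, 2))) ≈ Mul(4.4721, I))
Pow(Add(Function('L')(-8, -12), M), 2) = Pow(Add(0, Mul(2, I, Pow(5, Rational(1, 2)))), 2) = Pow(Mul(2, I, Pow(5, Rational(1, 2))), 2) = -20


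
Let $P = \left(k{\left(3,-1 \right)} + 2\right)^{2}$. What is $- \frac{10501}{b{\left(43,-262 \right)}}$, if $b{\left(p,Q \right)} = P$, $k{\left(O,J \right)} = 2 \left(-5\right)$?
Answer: $- \frac{10501}{64} \approx -164.08$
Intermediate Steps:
$k{\left(O,J \right)} = -10$
$P = 64$ ($P = \left(-10 + 2\right)^{2} = \left(-8\right)^{2} = 64$)
$b{\left(p,Q \right)} = 64$
$- \frac{10501}{b{\left(43,-262 \right)}} = - \frac{10501}{64}$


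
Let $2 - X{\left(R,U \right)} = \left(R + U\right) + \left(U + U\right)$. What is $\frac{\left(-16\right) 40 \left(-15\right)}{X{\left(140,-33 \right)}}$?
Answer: $- \frac{3200}{13} \approx -246.15$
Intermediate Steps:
$X{\left(R,U \right)} = 2 - R - 3 U$ ($X{\left(R,U \right)} = 2 - \left(\left(R + U\right) + \left(U + U\right)\right) = 2 - \left(\left(R + U\right) + 2 U\right) = 2 - \left(R + 3 U\right) = 2 - R - 3 U$)
$\frac{\left(-16\right) 40 \left(-15\right)}{X{\left(140,-33 \right)}} = \frac{\left(-16\right) 40 \left(-15\right)}{2 - 140 - -99} = \frac{\left(-16\right) \left(-600\right)}{2 - 140 + 99} = \frac{9600}{-39} = 9600 \left(- \frac{1}{39}\right) = - \frac{3200}{13}$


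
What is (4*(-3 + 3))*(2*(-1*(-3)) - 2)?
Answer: 0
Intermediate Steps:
(4*(-3 + 3))*(2*(-1*(-3)) - 2) = (4*0)*(2*3 - 2) = 0*(6 - 2) = 0*4 = 0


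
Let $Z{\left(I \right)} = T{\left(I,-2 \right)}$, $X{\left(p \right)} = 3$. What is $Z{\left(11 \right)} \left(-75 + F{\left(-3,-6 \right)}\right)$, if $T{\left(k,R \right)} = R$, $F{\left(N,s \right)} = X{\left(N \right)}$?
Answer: $144$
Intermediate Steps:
$F{\left(N,s \right)} = 3$
$Z{\left(I \right)} = -2$
$Z{\left(11 \right)} \left(-75 + F{\left(-3,-6 \right)}\right) = - 2 \left(-75 + 3\right) = \left(-2\right) \left(-72\right) = 144$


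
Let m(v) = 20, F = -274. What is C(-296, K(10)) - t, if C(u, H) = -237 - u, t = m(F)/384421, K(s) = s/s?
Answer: 22680819/384421 ≈ 59.000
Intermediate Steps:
K(s) = 1
t = 20/384421 ≈ 5.2026e-5
C(-296, K(10)) - t = (-237 - 1*(-296)) - 1*20/384421 = (-237 + 296) - 20/384421 = 59 - 20/384421 = 22680819/384421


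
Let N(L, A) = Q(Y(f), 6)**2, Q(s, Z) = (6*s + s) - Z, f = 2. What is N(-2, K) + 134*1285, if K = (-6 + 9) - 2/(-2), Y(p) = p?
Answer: 172254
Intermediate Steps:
Q(s, Z) = -Z + 7*s (Q(s, Z) = 7*s - Z = -Z + 7*s)
K = 4 (K = 3 - 2*(-1/2) = 3 + 1 = 4)
N(L, A) = 64 (N(L, A) = (-1*6 + 7*2)**2 = (-6 + 14)**2 = 8**2 = 64)
N(-2, K) + 134*1285 = 64 + 134*1285 = 64 + 172190 = 172254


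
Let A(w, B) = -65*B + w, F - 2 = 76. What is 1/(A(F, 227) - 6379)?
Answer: -1/21056 ≈ -4.7492e-5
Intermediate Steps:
F = 78 (F = 2 + 76 = 78)
A(w, B) = w - 65*B
1/(A(F, 227) - 6379) = 1/((78 - 65*227) - 6379) = 1/((78 - 14755) - 6379) = 1/(-14677 - 6379) = 1/(-21056) = -1/21056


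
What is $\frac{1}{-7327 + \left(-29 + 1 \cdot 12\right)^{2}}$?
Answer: $- \frac{1}{7038} \approx -0.00014209$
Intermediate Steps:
$\frac{1}{-7327 + \left(-29 + 1 \cdot 12\right)^{2}} = \frac{1}{-7327 + \left(-29 + 12\right)^{2}} = \frac{1}{-7327 + \left(-17\right)^{2}} = \frac{1}{-7327 + 289} = \frac{1}{-7038} = - \frac{1}{7038}$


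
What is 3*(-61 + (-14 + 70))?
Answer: -15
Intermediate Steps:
3*(-61 + (-14 + 70)) = 3*(-61 + 56) = 3*(-5) = -15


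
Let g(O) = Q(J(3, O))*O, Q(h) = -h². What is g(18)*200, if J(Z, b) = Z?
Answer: -32400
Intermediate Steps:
g(O) = -9*O (g(O) = (-1*3²)*O = (-1*9)*O = -9*O)
g(18)*200 = -9*18*200 = -162*200 = -32400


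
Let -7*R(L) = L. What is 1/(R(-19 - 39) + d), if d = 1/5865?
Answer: 41055/340177 ≈ 0.12069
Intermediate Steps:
R(L) = -L/7
d = 1/5865 ≈ 0.00017050
1/(R(-19 - 39) + d) = 1/(-(-19 - 39)/7 + 1/5865) = 1/(-⅐*(-58) + 1/5865) = 1/(58/7 + 1/5865) = 1/(340177/41055) = 41055/340177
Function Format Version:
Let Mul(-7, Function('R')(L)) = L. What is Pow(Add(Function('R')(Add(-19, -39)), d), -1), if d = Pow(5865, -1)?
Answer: Rational(41055, 340177) ≈ 0.12069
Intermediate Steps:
Function('R')(L) = Mul(Rational(-1, 7), L)
d = Rational(1, 5865) ≈ 0.00017050
Pow(Add(Function('R')(Add(-19, -39)), d), -1) = Pow(Add(Mul(Rational(-1, 7), Add(-19, -39)), Rational(1, 5865)), -1) = Pow(Add(Mul(Rational(-1, 7), -58), Rational(1, 5865)), -1) = Pow(Add(Rational(58, 7), Rational(1, 5865)), -1) = Pow(Rational(340177, 41055), -1) = Rational(41055, 340177)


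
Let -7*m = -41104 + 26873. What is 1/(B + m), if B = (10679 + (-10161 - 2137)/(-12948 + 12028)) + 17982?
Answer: 460/14125389 ≈ 3.2565e-5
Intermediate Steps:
B = 13190209/460 (B = (10679 - 12298/(-920)) + 17982 = (10679 - 12298*(-1/920)) + 17982 = (10679 + 6149/460) + 17982 = 4918489/460 + 17982 = 13190209/460 ≈ 28674.)
m = 2033 (m = -(-41104 + 26873)/7 = -⅐*(-14231) = 2033)
1/(B + m) = 1/(13190209/460 + 2033) = 1/(14125389/460) = 460/14125389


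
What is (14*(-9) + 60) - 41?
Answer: -107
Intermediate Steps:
(14*(-9) + 60) - 41 = (-126 + 60) - 41 = -66 - 41 = -107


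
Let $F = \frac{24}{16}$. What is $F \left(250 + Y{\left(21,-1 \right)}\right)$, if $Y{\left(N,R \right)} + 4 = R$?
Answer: $\frac{735}{2} \approx 367.5$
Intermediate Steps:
$Y{\left(N,R \right)} = -4 + R$
$F = \frac{3}{2}$ ($F = 24 \cdot \frac{1}{16} = \frac{3}{2} \approx 1.5$)
$F \left(250 + Y{\left(21,-1 \right)}\right) = \frac{3 \left(250 - 5\right)}{2} = \frac{3}{2} \cdot 245 = \frac{735}{2}$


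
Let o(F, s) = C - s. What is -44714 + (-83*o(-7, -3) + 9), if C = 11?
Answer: -45867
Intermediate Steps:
o(F, s) = 11 - s
-44714 + (-83*o(-7, -3) + 9) = -44714 + (-83*(11 - 1*(-3)) + 9) = -44714 + (-83*(11 + 3) + 9) = -44714 + (-83*14 + 9) = -44714 + (-1162 + 9) = -44714 - 1153 = -45867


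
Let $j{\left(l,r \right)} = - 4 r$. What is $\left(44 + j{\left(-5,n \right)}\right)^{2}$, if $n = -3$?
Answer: $3136$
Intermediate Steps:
$\left(44 + j{\left(-5,n \right)}\right)^{2} = \left(44 - -12\right)^{2} = \left(44 + 12\right)^{2} = 56^{2} = 3136$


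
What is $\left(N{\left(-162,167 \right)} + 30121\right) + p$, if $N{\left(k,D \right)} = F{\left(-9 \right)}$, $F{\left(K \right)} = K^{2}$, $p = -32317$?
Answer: $-2115$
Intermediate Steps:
$N{\left(k,D \right)} = 81$ ($N{\left(k,D \right)} = \left(-9\right)^{2} = 81$)
$\left(N{\left(-162,167 \right)} + 30121\right) + p = \left(81 + 30121\right) - 32317 = 30202 - 32317 = -2115$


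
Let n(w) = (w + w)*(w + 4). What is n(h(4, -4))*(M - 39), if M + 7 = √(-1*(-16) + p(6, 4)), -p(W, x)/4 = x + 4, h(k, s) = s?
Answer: 0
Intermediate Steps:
p(W, x) = -16 - 4*x (p(W, x) = -4*(x + 4) = -4*(4 + x) = -16 - 4*x)
n(w) = 2*w*(4 + w) (n(w) = (2*w)*(4 + w) = 2*w*(4 + w))
M = -7 + 4*I (M = -7 + √(-1*(-16) + (-16 - 4*4)) = -7 + √(16 + (-16 - 16)) = -7 + √(16 - 32) = -7 + √(-16) = -7 + 4*I ≈ -7.0 + 4.0*I)
n(h(4, -4))*(M - 39) = (2*(-4)*(4 - 4))*((-7 + 4*I) - 39) = (2*(-4)*0)*(-46 + 4*I) = 0*(-46 + 4*I) = 0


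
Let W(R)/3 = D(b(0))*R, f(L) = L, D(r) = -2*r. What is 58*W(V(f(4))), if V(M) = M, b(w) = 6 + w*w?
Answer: -8352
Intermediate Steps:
b(w) = 6 + w**2
W(R) = -36*R (W(R) = 3*((-2*(6 + 0**2))*R) = 3*((-2*(6 + 0))*R) = 3*((-2*6)*R) = 3*(-12*R) = -36*R)
58*W(V(f(4))) = 58*(-36*4) = 58*(-144) = -8352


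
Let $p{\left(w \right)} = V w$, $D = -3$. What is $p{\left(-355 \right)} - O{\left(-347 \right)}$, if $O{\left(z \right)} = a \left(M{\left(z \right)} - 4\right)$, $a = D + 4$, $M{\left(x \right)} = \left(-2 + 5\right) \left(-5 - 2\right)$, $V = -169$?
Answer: $60020$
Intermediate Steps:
$M{\left(x \right)} = -21$ ($M{\left(x \right)} = 3 \left(-7\right) = -21$)
$a = 1$ ($a = -3 + 4 = 1$)
$O{\left(z \right)} = -25$ ($O{\left(z \right)} = 1 \left(-21 - 4\right) = 1 \left(-25\right) = -25$)
$p{\left(w \right)} = - 169 w$
$p{\left(-355 \right)} - O{\left(-347 \right)} = \left(-169\right) \left(-355\right) - -25 = 59995 + 25 = 60020$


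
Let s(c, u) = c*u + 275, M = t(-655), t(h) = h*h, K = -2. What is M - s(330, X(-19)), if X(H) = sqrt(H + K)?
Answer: 428750 - 330*I*sqrt(21) ≈ 4.2875e+5 - 1512.3*I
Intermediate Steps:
X(H) = sqrt(-2 + H) (X(H) = sqrt(H - 2) = sqrt(-2 + H))
t(h) = h**2
M = 429025 (M = (-655)**2 = 429025)
s(c, u) = 275 + c*u
M - s(330, X(-19)) = 429025 - (275 + 330*sqrt(-2 - 19)) = 429025 - (275 + 330*sqrt(-21)) = 429025 - (275 + 330*(I*sqrt(21))) = 429025 - (275 + 330*I*sqrt(21)) = 429025 + (-275 - 330*I*sqrt(21)) = 428750 - 330*I*sqrt(21)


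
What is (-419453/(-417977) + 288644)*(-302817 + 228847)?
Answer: -8924256566254770/417977 ≈ -2.1351e+10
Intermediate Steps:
(-419453/(-417977) + 288644)*(-302817 + 228847) = (-419453*(-1/417977) + 288644)*(-73970) = (419453/417977 + 288644)*(-73970) = (120646972641/417977)*(-73970) = -8924256566254770/417977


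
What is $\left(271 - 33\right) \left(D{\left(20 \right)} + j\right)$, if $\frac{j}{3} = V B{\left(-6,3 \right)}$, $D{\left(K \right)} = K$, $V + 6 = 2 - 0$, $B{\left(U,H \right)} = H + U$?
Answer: $13328$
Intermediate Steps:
$V = -4$ ($V = -6 + \left(2 - 0\right) = -6 + \left(2 + 0\right) = -6 + 2 = -4$)
$j = 36$ ($j = 3 \left(- 4 \left(3 - 6\right)\right) = 3 \left(\left(-4\right) \left(-3\right)\right) = 3 \cdot 12 = 36$)
$\left(271 - 33\right) \left(D{\left(20 \right)} + j\right) = \left(271 - 33\right) \left(20 + 36\right) = 238 \cdot 56 = 13328$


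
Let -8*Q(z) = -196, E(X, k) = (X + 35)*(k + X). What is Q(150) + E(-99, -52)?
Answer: 19377/2 ≈ 9688.5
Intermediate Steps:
E(X, k) = (35 + X)*(X + k)
Q(z) = 49/2 (Q(z) = -⅛*(-196) = 49/2)
Q(150) + E(-99, -52) = 49/2 + ((-99)² + 35*(-99) + 35*(-52) - 99*(-52)) = 49/2 + (9801 - 3465 - 1820 + 5148) = 49/2 + 9664 = 19377/2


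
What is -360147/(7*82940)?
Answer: -360147/580580 ≈ -0.62032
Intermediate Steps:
-360147/(7*82940) = -360147/580580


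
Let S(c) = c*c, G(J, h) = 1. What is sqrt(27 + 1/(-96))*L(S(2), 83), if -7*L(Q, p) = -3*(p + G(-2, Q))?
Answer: 3*sqrt(15546)/2 ≈ 187.03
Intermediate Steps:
S(c) = c**2
L(Q, p) = 3/7 + 3*p/7 (L(Q, p) = -(-3)*(p + 1)/7 = -(-3)*(1 + p)/7 = -(-3 - 3*p)/7 = 3/7 + 3*p/7)
sqrt(27 + 1/(-96))*L(S(2), 83) = sqrt(27 + 1/(-96))*(3/7 + (3/7)*83) = sqrt(27 - 1/96)*(3/7 + 249/7) = sqrt(2591/96)*36 = (sqrt(15546)/24)*36 = 3*sqrt(15546)/2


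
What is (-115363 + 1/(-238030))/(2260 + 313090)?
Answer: -3922836413/10723251500 ≈ -0.36583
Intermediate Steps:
(-115363 + 1/(-238030))/(2260 + 313090) = (-115363 - 1/238030)/315350 = -27459854891/238030*1/315350 = -3922836413/10723251500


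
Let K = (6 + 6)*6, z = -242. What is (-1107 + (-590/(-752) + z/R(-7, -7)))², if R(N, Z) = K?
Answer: 14098575607249/11451456 ≈ 1.2312e+6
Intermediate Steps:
K = 72 (K = 12*6 = 72)
R(N, Z) = 72
(-1107 + (-590/(-752) + z/R(-7, -7)))² = (-1107 + (-590/(-752) - 242/72))² = (-1107 + (-590*(-1/752) - 242*1/72))² = (-1107 + (295/376 - 121/36))² = (-1107 - 8719/3384)² = (-3754807/3384)² = 14098575607249/11451456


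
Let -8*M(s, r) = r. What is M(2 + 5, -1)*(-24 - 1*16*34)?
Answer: -71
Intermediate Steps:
M(s, r) = -r/8
M(2 + 5, -1)*(-24 - 1*16*34) = (-⅛*(-1))*(-24 - 1*16*34) = (-24 - 16*34)/8 = (-24 - 544)/8 = (⅛)*(-568) = -71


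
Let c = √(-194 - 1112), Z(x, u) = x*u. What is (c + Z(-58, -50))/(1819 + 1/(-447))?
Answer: 324075/203273 + 447*I*√1306/813092 ≈ 1.5943 + 0.019867*I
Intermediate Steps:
Z(x, u) = u*x
c = I*√1306 (c = √(-1306) = I*√1306 ≈ 36.139*I)
(c + Z(-58, -50))/(1819 + 1/(-447)) = (I*√1306 - 50*(-58))/(1819 + 1/(-447)) = (I*√1306 + 2900)/(1819 - 1/447) = (2900 + I*√1306)/(813092/447) = (2900 + I*√1306)*(447/813092) = 324075/203273 + 447*I*√1306/813092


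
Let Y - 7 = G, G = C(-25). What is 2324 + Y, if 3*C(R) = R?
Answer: 6968/3 ≈ 2322.7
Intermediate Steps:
C(R) = R/3
G = -25/3 (G = (⅓)*(-25) = -25/3 ≈ -8.3333)
Y = -4/3 (Y = 7 - 25/3 = -4/3 ≈ -1.3333)
2324 + Y = 2324 - 4/3 = 6968/3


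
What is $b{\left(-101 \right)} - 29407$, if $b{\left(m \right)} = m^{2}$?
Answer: $-19206$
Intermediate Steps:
$b{\left(-101 \right)} - 29407 = \left(-101\right)^{2} - 29407 = 10201 - 29407 = -19206$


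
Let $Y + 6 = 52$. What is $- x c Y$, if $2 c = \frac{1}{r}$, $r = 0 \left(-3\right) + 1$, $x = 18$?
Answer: $-414$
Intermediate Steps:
$r = 1$ ($r = 0 + 1 = 1$)
$Y = 46$ ($Y = -6 + 52 = 46$)
$c = \frac{1}{2}$ ($c = \frac{1}{2 \cdot 1} = \frac{1}{2} \cdot 1 = \frac{1}{2} \approx 0.5$)
$- x c Y = \left(-1\right) 18 \cdot \frac{1}{2} \cdot 46 = \left(-18\right) \frac{1}{2} \cdot 46 = \left(-9\right) 46 = -414$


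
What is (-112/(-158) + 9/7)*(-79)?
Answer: -1103/7 ≈ -157.57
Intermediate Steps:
(-112/(-158) + 9/7)*(-79) = (-112*(-1/158) + 9*(⅐))*(-79) = (56/79 + 9/7)*(-79) = (1103/553)*(-79) = -1103/7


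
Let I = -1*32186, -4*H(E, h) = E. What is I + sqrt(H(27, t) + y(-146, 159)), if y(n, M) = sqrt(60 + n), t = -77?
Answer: -32186 + sqrt(-27 + 4*I*sqrt(86))/2 ≈ -32184.0 + 3.0183*I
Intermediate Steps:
H(E, h) = -E/4
I = -32186
I + sqrt(H(27, t) + y(-146, 159)) = -32186 + sqrt(-1/4*27 + sqrt(60 - 146)) = -32186 + sqrt(-27/4 + sqrt(-86)) = -32186 + sqrt(-27/4 + I*sqrt(86))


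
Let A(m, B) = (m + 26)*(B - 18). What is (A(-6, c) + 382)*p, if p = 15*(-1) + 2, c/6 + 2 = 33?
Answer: -48646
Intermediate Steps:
c = 186 (c = -12 + 6*33 = -12 + 198 = 186)
A(m, B) = (-18 + B)*(26 + m) (A(m, B) = (26 + m)*(-18 + B) = (-18 + B)*(26 + m))
p = -13 (p = -15 + 2 = -13)
(A(-6, c) + 382)*p = ((-468 - 18*(-6) + 26*186 + 186*(-6)) + 382)*(-13) = ((-468 + 108 + 4836 - 1116) + 382)*(-13) = (3360 + 382)*(-13) = 3742*(-13) = -48646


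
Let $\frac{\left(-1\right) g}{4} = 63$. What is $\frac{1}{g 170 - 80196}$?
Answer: $- \frac{1}{123036} \approx -8.1277 \cdot 10^{-6}$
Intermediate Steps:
$g = -252$ ($g = \left(-4\right) 63 = -252$)
$\frac{1}{g 170 - 80196} = \frac{1}{\left(-252\right) 170 - 80196} = \frac{1}{-42840 - 80196} = \frac{1}{-123036} = - \frac{1}{123036}$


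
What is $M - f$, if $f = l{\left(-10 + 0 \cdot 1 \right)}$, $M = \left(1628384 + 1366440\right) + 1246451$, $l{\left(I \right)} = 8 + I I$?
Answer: $4241167$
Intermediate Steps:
$l{\left(I \right)} = 8 + I^{2}$
$M = 4241275$ ($M = 2994824 + 1246451 = 4241275$)
$f = 108$ ($f = 8 + \left(-10 + 0 \cdot 1\right)^{2} = 8 + \left(-10 + 0\right)^{2} = 8 + \left(-10\right)^{2} = 8 + 100 = 108$)
$M - f = 4241275 - 108 = 4241167$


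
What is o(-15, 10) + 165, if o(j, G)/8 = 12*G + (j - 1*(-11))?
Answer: 1093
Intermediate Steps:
o(j, G) = 88 + 8*j + 96*G (o(j, G) = 8*(12*G + (j - 1*(-11))) = 8*(12*G + (j + 11)) = 8*(12*G + (11 + j)) = 8*(11 + j + 12*G) = 88 + 8*j + 96*G)
o(-15, 10) + 165 = (88 + 8*(-15) + 96*10) + 165 = (88 - 120 + 960) + 165 = 928 + 165 = 1093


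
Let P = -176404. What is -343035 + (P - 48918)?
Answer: -568357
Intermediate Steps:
-343035 + (P - 48918) = -343035 + (-176404 - 48918) = -343035 - 225322 = -568357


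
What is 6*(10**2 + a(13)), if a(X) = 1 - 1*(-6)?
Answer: 642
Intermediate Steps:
a(X) = 7 (a(X) = 1 + 6 = 7)
6*(10**2 + a(13)) = 6*(10**2 + 7) = 6*(100 + 7) = 6*107 = 642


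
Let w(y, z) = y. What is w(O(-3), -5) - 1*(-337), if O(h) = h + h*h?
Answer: 343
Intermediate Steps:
O(h) = h + h**2
w(O(-3), -5) - 1*(-337) = -3*(1 - 3) - 1*(-337) = -3*(-2) + 337 = 6 + 337 = 343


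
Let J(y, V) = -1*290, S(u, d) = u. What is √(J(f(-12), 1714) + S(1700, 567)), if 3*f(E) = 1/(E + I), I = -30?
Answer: √1410 ≈ 37.550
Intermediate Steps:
f(E) = 1/(3*(-30 + E)) (f(E) = 1/(3*(E - 30)) = 1/(3*(-30 + E)))
J(y, V) = -290
√(J(f(-12), 1714) + S(1700, 567)) = √(-290 + 1700) = √1410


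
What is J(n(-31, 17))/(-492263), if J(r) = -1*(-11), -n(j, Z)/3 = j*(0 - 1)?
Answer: -11/492263 ≈ -2.2346e-5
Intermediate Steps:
n(j, Z) = 3*j (n(j, Z) = -3*j*(0 - 1) = -3*j*(-1) = -(-3)*j = 3*j)
J(r) = 11
J(n(-31, 17))/(-492263) = 11/(-492263) = 11*(-1/492263) = -11/492263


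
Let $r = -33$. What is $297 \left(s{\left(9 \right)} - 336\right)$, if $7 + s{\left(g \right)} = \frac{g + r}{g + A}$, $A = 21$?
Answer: $- \frac{510543}{5} \approx -1.0211 \cdot 10^{5}$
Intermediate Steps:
$s{\left(g \right)} = -7 + \frac{-33 + g}{21 + g}$ ($s{\left(g \right)} = -7 + \frac{g - 33}{g + 21} = -7 + \frac{-33 + g}{21 + g}$)
$297 \left(s{\left(9 \right)} - 336\right) = 297 \left(\frac{6 \left(-30 - 9\right)}{21 + 9} - 336\right) = 297 \left(\frac{6 \left(-30 - 9\right)}{30} - 336\right) = 297 \left(6 \cdot \frac{1}{30} \left(-39\right) - 336\right) = 297 \left(- \frac{39}{5} - 336\right) = 297 \left(- \frac{1719}{5}\right) = - \frac{510543}{5}$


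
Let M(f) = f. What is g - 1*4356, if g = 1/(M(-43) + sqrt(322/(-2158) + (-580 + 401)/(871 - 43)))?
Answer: 6*(187309*sqrt(49634) - 726*I*sqrt(652898))/(-258*sqrt(49634) + I*sqrt(652898)) ≈ -4356.0 - 0.00032687*I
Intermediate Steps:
g = 1/(-43 + I*sqrt(8101484833)/148902) (g = 1/(-43 + sqrt(322/(-2158) + (-580 + 401)/(871 - 43))) = 1/(-43 + sqrt(322*(-1/2158) - 179/828)) = 1/(-43 + sqrt(-161/1079 - 179*1/828)) = 1/(-43 + sqrt(-161/1079 - 179/828)) = 1/(-43 + sqrt(-326449/893412)) = 1/(-43 + I*sqrt(8101484833)/148902) ≈ -0.023251 - 0.0003269*I)
g - 1*4356 = 6*sqrt(49634)/(-258*sqrt(49634) + I*sqrt(652898)) - 1*4356 = 6*sqrt(49634)/(-258*sqrt(49634) + I*sqrt(652898)) - 4356 = -4356 + 6*sqrt(49634)/(-258*sqrt(49634) + I*sqrt(652898))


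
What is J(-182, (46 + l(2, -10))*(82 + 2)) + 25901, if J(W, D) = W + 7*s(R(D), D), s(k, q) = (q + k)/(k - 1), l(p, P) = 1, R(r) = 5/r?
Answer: -7696946/3943 ≈ -1952.1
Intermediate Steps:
s(k, q) = (k + q)/(-1 + k)
J(W, D) = W + 7*(D + 5/D)/(-1 + 5/D) (J(W, D) = W + 7*((5/D + D)/(-1 + 5/D)) = W + 7*((D + 5/D)/(-1 + 5/D)) = W + 7*(D + 5/D)/(-1 + 5/D))
J(-182, (46 + l(2, -10))*(82 + 2)) + 25901 = (-35 - 7*(46 + 1)²*(82 + 2)² - 182*(-5 + (46 + 1)*(82 + 2)))/(-5 + (46 + 1)*(82 + 2)) + 25901 = (-35 - 7*(47*84)² - 182*(-5 + 47*84))/(-5 + 47*84) + 25901 = (-35 - 7*3948² - 182*(-5 + 3948))/(-5 + 3948) + 25901 = (-35 - 7*15586704 - 182*3943)/3943 + 25901 = (-35 - 109106928 - 717626)/3943 + 25901 = (1/3943)*(-109824589) + 25901 = -109824589/3943 + 25901 = -7696946/3943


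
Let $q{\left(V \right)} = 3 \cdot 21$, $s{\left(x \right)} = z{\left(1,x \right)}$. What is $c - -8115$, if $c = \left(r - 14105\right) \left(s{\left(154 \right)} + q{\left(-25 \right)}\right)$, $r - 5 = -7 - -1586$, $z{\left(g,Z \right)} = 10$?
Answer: $-905918$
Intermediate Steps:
$s{\left(x \right)} = 10$
$r = 1584$ ($r = 5 - -1579 = 5 + \left(-7 + 1586\right) = 5 + 1579 = 1584$)
$q{\left(V \right)} = 63$
$c = -914033$ ($c = \left(1584 - 14105\right) \left(10 + 63\right) = \left(-12521\right) 73 = -914033$)
$c - -8115 = -914033 - -8115 = -914033 + 8115 = -905918$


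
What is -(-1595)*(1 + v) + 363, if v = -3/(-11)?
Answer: 2393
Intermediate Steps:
v = 3/11 (v = -3*(-1/11) = 3/11 ≈ 0.27273)
-(-1595)*(1 + v) + 363 = -(-1595)*(1 + 3/11) + 363 = -(-1595)*14/11 + 363 = -145*(-14) + 363 = 2030 + 363 = 2393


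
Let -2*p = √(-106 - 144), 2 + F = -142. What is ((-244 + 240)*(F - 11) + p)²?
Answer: 768675/2 - 3100*I*√10 ≈ 3.8434e+5 - 9803.1*I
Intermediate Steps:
F = -144 (F = -2 - 142 = -144)
p = -5*I*√10/2 (p = -√(-106 - 144)/2 = -5*I*√10/2 ≈ -7.9057*I)
((-244 + 240)*(F - 11) + p)² = ((-244 + 240)*(-144 - 11) - 5*I*√10/2)² = (-4*(-155) - 5*I*√10/2)² = (620 - 5*I*√10/2)²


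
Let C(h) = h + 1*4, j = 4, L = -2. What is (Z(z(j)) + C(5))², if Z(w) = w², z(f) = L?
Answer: 169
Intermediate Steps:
z(f) = -2
C(h) = 4 + h (C(h) = h + 4 = 4 + h)
(Z(z(j)) + C(5))² = ((-2)² + (4 + 5))² = (4 + 9)² = 13² = 169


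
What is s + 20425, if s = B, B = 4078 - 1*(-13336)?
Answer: 37839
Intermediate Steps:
B = 17414 (B = 4078 + 13336 = 17414)
s = 17414
s + 20425 = 17414 + 20425 = 37839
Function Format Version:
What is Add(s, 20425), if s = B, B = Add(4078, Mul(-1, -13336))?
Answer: 37839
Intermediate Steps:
B = 17414 (B = Add(4078, 13336) = 17414)
s = 17414
Add(s, 20425) = Add(17414, 20425) = 37839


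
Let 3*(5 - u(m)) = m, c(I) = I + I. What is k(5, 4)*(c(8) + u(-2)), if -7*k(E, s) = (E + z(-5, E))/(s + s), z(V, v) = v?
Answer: -325/84 ≈ -3.8690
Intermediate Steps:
c(I) = 2*I
k(E, s) = -E/(7*s) (k(E, s) = -(E + E)/(7*(s + s)) = -2*E/(7*(2*s)) = -2*E*1/(2*s)/7 = -E/(7*s))
u(m) = 5 - m/3
k(5, 4)*(c(8) + u(-2)) = (-⅐*5/4)*(2*8 + (5 - ⅓*(-2))) = (-⅐*5*¼)*(16 + (5 + ⅔)) = -5*(16 + 17/3)/28 = -5/28*65/3 = -325/84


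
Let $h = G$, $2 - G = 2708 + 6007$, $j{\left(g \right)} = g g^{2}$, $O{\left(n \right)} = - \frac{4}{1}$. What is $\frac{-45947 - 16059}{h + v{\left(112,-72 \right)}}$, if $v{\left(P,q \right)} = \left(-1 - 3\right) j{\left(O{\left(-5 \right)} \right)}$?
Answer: $\frac{62006}{8457} \approx 7.3319$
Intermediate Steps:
$O{\left(n \right)} = -4$ ($O{\left(n \right)} = \left(-4\right) 1 = -4$)
$j{\left(g \right)} = g^{3}$
$G = -8713$ ($G = 2 - \left(2708 + 6007\right) = 2 - 8715 = -8713$)
$h = -8713$
$v{\left(P,q \right)} = 256$ ($v{\left(P,q \right)} = \left(-1 - 3\right) \left(-4\right)^{3} = \left(-4\right) \left(-64\right) = 256$)
$\frac{-45947 - 16059}{h + v{\left(112,-72 \right)}} = \frac{-45947 - 16059}{-8713 + 256} = - \frac{62006}{-8457} = \left(-62006\right) \left(- \frac{1}{8457}\right) = \frac{62006}{8457}$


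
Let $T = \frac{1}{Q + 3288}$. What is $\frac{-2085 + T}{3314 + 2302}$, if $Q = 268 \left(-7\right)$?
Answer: $- \frac{226463}{609984} \approx -0.37126$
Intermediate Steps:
$Q = -1876$
$T = \frac{1}{1412}$ ($T = \frac{1}{-1876 + 3288} = \frac{1}{1412} \approx 0.00070821$)
$\frac{-2085 + T}{3314 + 2302} = \frac{-2085 + \frac{1}{1412}}{3314 + 2302} = - \frac{2944019}{1412 \cdot 5616} = \left(- \frac{2944019}{1412}\right) \frac{1}{5616} = - \frac{226463}{609984}$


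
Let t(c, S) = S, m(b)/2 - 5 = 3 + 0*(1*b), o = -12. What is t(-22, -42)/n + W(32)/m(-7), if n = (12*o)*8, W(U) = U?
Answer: 391/192 ≈ 2.0365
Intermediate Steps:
m(b) = 16 (m(b) = 10 + 2*(3 + 0*(1*b)) = 10 + 2*(3 + 0*b) = 10 + 2*(3 + 0) = 10 + 2*3 = 10 + 6 = 16)
n = -1152 (n = (12*(-12))*8 = -144*8 = -1152)
t(-22, -42)/n + W(32)/m(-7) = -42/(-1152) + 32/16 = -42*(-1/1152) + 32*(1/16) = 7/192 + 2 = 391/192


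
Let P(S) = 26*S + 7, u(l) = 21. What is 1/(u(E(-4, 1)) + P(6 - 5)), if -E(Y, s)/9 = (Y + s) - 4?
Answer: 1/54 ≈ 0.018519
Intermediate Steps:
E(Y, s) = 36 - 9*Y - 9*s (E(Y, s) = -9*((Y + s) - 4) = -9*(-4 + Y + s) = 36 - 9*Y - 9*s)
P(S) = 7 + 26*S
1/(u(E(-4, 1)) + P(6 - 5)) = 1/(21 + (7 + 26*(6 - 5))) = 1/(21 + (7 + 26*1)) = 1/(21 + (7 + 26)) = 1/(21 + 33) = 1/54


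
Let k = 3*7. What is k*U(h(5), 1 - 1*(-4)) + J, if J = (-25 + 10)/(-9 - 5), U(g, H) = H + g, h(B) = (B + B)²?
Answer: 30885/14 ≈ 2206.1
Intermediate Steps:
h(B) = 4*B² (h(B) = (2*B)² = 4*B²)
J = 15/14 (J = -15/(-14) = -15*(-1/14) = 15/14 ≈ 1.0714)
k = 21
k*U(h(5), 1 - 1*(-4)) + J = 21*((1 - 1*(-4)) + 4*5²) + 15/14 = 21*((1 + 4) + 4*25) + 15/14 = 21*(5 + 100) + 15/14 = 21*105 + 15/14 = 2205 + 15/14 = 30885/14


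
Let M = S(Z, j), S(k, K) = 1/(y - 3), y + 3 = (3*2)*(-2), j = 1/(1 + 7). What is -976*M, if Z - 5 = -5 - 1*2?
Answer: 488/9 ≈ 54.222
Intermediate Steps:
j = ⅛ (j = 1/8 = ⅛ ≈ 0.12500)
y = -15 (y = -3 + (3*2)*(-2) = -3 + 6*(-2) = -3 - 12 = -15)
Z = -2 (Z = 5 + (-5 - 1*2) = 5 + (-5 - 2) = 5 - 7 = -2)
S(k, K) = -1/18 (S(k, K) = 1/(-15 - 3) = 1/(-18) = -1/18)
M = -1/18 ≈ -0.055556
-976*M = -976*(-1/18) = 488/9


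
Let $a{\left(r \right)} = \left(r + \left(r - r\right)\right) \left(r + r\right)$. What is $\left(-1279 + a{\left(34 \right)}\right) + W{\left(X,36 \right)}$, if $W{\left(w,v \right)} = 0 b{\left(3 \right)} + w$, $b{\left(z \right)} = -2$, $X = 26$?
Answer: $1059$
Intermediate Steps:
$W{\left(w,v \right)} = w$ ($W{\left(w,v \right)} = 0 \left(-2\right) + w = 0 + w = w$)
$a{\left(r \right)} = 2 r^{2}$ ($a{\left(r \right)} = \left(r + 0\right) 2 r = r 2 r = 2 r^{2}$)
$\left(-1279 + a{\left(34 \right)}\right) + W{\left(X,36 \right)} = \left(-1279 + 2 \cdot 34^{2}\right) + 26 = \left(-1279 + 2 \cdot 1156\right) + 26 = \left(-1279 + 2312\right) + 26 = 1033 + 26 = 1059$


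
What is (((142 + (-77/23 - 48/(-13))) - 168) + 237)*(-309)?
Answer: -19526328/299 ≈ -65305.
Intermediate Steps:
(((142 + (-77/23 - 48/(-13))) - 168) + 237)*(-309) = (((142 + (-77*1/23 - 48*(-1/13))) - 168) + 237)*(-309) = (((142 + (-77/23 + 48/13)) - 168) + 237)*(-309) = (((142 + 103/299) - 168) + 237)*(-309) = ((42561/299 - 168) + 237)*(-309) = (-7671/299 + 237)*(-309) = (63192/299)*(-309) = -19526328/299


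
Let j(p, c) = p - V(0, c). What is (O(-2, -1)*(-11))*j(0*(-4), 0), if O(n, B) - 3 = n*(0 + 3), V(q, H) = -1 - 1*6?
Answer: 231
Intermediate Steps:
V(q, H) = -7 (V(q, H) = -1 - 6 = -7)
O(n, B) = 3 + 3*n (O(n, B) = 3 + n*(0 + 3) = 3 + n*3 = 3 + 3*n)
j(p, c) = 7 + p (j(p, c) = p - 1*(-7) = p + 7 = 7 + p)
(O(-2, -1)*(-11))*j(0*(-4), 0) = ((3 + 3*(-2))*(-11))*(7 + 0*(-4)) = ((3 - 6)*(-11))*(7 + 0) = -3*(-11)*7 = 33*7 = 231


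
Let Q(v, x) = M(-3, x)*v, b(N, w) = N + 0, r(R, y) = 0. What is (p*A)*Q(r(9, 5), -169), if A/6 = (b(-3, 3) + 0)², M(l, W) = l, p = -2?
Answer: 0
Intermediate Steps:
b(N, w) = N
Q(v, x) = -3*v
A = 54 (A = 6*(-3 + 0)² = 6*(-3)² = 6*9 = 54)
(p*A)*Q(r(9, 5), -169) = (-2*54)*(-3*0) = -108*0 = 0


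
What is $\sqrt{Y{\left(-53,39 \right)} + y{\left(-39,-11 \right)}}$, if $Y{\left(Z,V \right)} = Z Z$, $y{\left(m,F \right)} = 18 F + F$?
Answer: $10 \sqrt{26} \approx 50.99$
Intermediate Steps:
$y{\left(m,F \right)} = 19 F$
$Y{\left(Z,V \right)} = Z^{2}$
$\sqrt{Y{\left(-53,39 \right)} + y{\left(-39,-11 \right)}} = \sqrt{\left(-53\right)^{2} + 19 \left(-11\right)} = \sqrt{2809 - 209} = \sqrt{2600} = 10 \sqrt{26}$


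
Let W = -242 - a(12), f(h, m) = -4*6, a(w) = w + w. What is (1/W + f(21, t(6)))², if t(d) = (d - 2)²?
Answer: 40768225/70756 ≈ 576.18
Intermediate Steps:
t(d) = (-2 + d)²
a(w) = 2*w
f(h, m) = -24
W = -266 (W = -242 - 2*12 = -242 - 1*24 = -242 - 24 = -266)
(1/W + f(21, t(6)))² = (1/(-266) - 24)² = (-1/266 - 24)² = (-6385/266)² = 40768225/70756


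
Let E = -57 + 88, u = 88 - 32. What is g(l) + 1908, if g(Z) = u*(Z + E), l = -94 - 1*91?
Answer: -6716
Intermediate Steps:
u = 56
E = 31
l = -185 (l = -94 - 91 = -185)
g(Z) = 1736 + 56*Z (g(Z) = 56*(Z + 31) = 56*(31 + Z) = 1736 + 56*Z)
g(l) + 1908 = (1736 + 56*(-185)) + 1908 = (1736 - 10360) + 1908 = -8624 + 1908 = -6716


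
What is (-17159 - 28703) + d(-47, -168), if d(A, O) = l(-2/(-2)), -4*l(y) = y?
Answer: -183449/4 ≈ -45862.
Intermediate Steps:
l(y) = -y/4
d(A, O) = -¼ (d(A, O) = -(-1)/(2*(-2)) = -(-1)*(-1)/(2*2) = -¼*1 = -¼)
(-17159 - 28703) + d(-47, -168) = (-17159 - 28703) - ¼ = -45862 - ¼ = -183449/4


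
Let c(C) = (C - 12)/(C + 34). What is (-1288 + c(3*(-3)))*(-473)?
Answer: 15240533/25 ≈ 6.0962e+5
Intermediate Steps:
c(C) = (-12 + C)/(34 + C)
(-1288 + c(3*(-3)))*(-473) = (-1288 + (-12 + 3*(-3))/(34 + 3*(-3)))*(-473) = (-1288 + (-12 - 9)/(34 - 9))*(-473) = (-1288 - 21/25)*(-473) = -32221/25*(-473) = 15240533/25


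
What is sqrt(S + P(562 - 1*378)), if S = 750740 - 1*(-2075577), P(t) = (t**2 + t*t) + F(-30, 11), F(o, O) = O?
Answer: 6*sqrt(80390) ≈ 1701.2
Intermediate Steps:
P(t) = 11 + 2*t**2 (P(t) = (t**2 + t*t) + 11 = (t**2 + t**2) + 11 = 2*t**2 + 11 = 11 + 2*t**2)
S = 2826317 (S = 750740 + 2075577 = 2826317)
sqrt(S + P(562 - 1*378)) = sqrt(2826317 + (11 + 2*(562 - 1*378)**2)) = sqrt(2826317 + (11 + 2*(562 - 378)**2)) = sqrt(2826317 + (11 + 2*184**2)) = sqrt(2826317 + (11 + 2*33856)) = sqrt(2826317 + (11 + 67712)) = sqrt(2826317 + 67723) = sqrt(2894040) = 6*sqrt(80390)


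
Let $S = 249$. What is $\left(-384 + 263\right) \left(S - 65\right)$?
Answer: $-22264$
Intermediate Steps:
$\left(-384 + 263\right) \left(S - 65\right) = \left(-384 + 263\right) \left(249 - 65\right) = \left(-121\right) 184 = -22264$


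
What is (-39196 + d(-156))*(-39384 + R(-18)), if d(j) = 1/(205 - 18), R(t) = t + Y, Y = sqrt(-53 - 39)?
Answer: 26254809882/17 - 14659302*I*sqrt(23)/187 ≈ 1.5444e+9 - 3.7596e+5*I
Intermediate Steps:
Y = 2*I*sqrt(23) (Y = sqrt(-92) = 2*I*sqrt(23) ≈ 9.5917*I)
R(t) = t + 2*I*sqrt(23)
d(j) = 1/187
(-39196 + d(-156))*(-39384 + R(-18)) = (-39196 + 1/187)*(-39384 + (-18 + 2*I*sqrt(23))) = -7329651*(-39402 + 2*I*sqrt(23))/187 = 26254809882/17 - 14659302*I*sqrt(23)/187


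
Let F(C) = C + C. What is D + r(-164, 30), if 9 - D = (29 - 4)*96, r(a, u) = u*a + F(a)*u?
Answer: -17151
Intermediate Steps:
F(C) = 2*C
r(a, u) = 3*a*u (r(a, u) = u*a + (2*a)*u = a*u + 2*a*u = 3*a*u)
D = -2391 (D = 9 - (29 - 4)*96 = 9 - 25*96 = 9 - 1*2400 = 9 - 2400 = -2391)
D + r(-164, 30) = -2391 + 3*(-164)*30 = -2391 - 14760 = -17151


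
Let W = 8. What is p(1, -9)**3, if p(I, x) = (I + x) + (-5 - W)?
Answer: -9261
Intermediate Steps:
p(I, x) = -13 + I + x (p(I, x) = (I + x) + (-5 - 1*8) = (I + x) + (-5 - 8) = (I + x) - 13 = -13 + I + x)
p(1, -9)**3 = (-13 + 1 - 9)**3 = (-21)**3 = -9261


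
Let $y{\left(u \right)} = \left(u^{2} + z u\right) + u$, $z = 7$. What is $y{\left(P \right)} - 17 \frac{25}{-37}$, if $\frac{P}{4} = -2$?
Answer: $\frac{425}{37} \approx 11.486$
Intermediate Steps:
$P = -8$ ($P = 4 \left(-2\right) = -8$)
$y{\left(u \right)} = u^{2} + 8 u$ ($y{\left(u \right)} = \left(u^{2} + 7 u\right) + u = u^{2} + 8 u$)
$y{\left(P \right)} - 17 \frac{25}{-37} = - 8 \left(8 - 8\right) - 17 \frac{25}{-37} = \left(-8\right) 0 - 17 \cdot 25 \left(- \frac{1}{37}\right) = 0 - - \frac{425}{37} = 0 + \frac{425}{37} = \frac{425}{37}$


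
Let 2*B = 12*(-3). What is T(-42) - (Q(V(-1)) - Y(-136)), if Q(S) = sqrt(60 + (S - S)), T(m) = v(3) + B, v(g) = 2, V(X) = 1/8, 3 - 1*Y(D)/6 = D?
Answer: 818 - 2*sqrt(15) ≈ 810.25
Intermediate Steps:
B = -18 (B = (12*(-3))/2 = (1/2)*(-36) = -18)
Y(D) = 18 - 6*D
V(X) = 1/8
T(m) = -16 (T(m) = 2 - 18 = -16)
Q(S) = 2*sqrt(15) (Q(S) = sqrt(60 + 0) = sqrt(60) = 2*sqrt(15))
T(-42) - (Q(V(-1)) - Y(-136)) = -16 - (2*sqrt(15) - (18 - 6*(-136))) = -16 - (2*sqrt(15) - (18 + 816)) = -16 - (2*sqrt(15) - 1*834) = -16 - (2*sqrt(15) - 834) = -16 - (-834 + 2*sqrt(15)) = -16 + (834 - 2*sqrt(15)) = 818 - 2*sqrt(15)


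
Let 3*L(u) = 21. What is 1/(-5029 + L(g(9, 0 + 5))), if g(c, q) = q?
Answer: -1/5022 ≈ -0.00019912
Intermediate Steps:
L(u) = 7 (L(u) = (⅓)*21 = 7)
1/(-5029 + L(g(9, 0 + 5))) = 1/(-5029 + 7) = 1/(-5022) = -1/5022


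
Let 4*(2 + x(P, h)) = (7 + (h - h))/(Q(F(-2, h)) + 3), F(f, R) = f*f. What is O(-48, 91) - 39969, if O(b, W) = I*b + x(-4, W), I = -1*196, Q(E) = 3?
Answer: -733505/24 ≈ -30563.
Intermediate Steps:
F(f, R) = f²
x(P, h) = -41/24 (x(P, h) = -2 + ((7 + (h - h))/(3 + 3))/4 = -2 + ((7 + 0)/6)/4 = -2 + (7*(⅙))/4 = -2 + (¼)*(7/6) = -2 + 7/24 = -41/24)
I = -196
O(b, W) = -41/24 - 196*b (O(b, W) = -196*b - 41/24 = -41/24 - 196*b)
O(-48, 91) - 39969 = (-41/24 - 196*(-48)) - 39969 = (-41/24 + 9408) - 39969 = 225751/24 - 39969 = -733505/24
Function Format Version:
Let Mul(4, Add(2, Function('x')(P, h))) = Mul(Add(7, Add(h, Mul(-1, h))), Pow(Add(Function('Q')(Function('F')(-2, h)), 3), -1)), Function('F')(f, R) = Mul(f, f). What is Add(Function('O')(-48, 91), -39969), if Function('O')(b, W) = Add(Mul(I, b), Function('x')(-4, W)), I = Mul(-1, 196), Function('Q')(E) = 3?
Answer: Rational(-733505, 24) ≈ -30563.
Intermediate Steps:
Function('F')(f, R) = Pow(f, 2)
Function('x')(P, h) = Rational(-41, 24) (Function('x')(P, h) = Add(-2, Mul(Rational(1, 4), Mul(Add(7, Add(h, Mul(-1, h))), Pow(Add(3, 3), -1)))) = Add(-2, Mul(Rational(1, 4), Mul(Add(7, 0), Pow(6, -1)))) = Add(-2, Mul(Rational(1, 4), Mul(7, Rational(1, 6)))) = Add(-2, Mul(Rational(1, 4), Rational(7, 6))) = Add(-2, Rational(7, 24)) = Rational(-41, 24))
I = -196
Function('O')(b, W) = Add(Rational(-41, 24), Mul(-196, b)) (Function('O')(b, W) = Add(Mul(-196, b), Rational(-41, 24)) = Add(Rational(-41, 24), Mul(-196, b)))
Add(Function('O')(-48, 91), -39969) = Add(Add(Rational(-41, 24), Mul(-196, -48)), -39969) = Add(Add(Rational(-41, 24), 9408), -39969) = Add(Rational(225751, 24), -39969) = Rational(-733505, 24)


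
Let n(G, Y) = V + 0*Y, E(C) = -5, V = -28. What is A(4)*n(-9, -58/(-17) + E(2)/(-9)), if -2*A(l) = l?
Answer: 56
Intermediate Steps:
A(l) = -l/2
n(G, Y) = -28 (n(G, Y) = -28 + 0*Y = -28 + 0 = -28)
A(4)*n(-9, -58/(-17) + E(2)/(-9)) = -1/2*4*(-28) = -2*(-28) = 56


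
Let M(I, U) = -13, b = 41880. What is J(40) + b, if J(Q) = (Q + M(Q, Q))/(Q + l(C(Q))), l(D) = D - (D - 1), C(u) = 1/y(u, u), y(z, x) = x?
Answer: 1717107/41 ≈ 41881.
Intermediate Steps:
C(u) = 1/u
l(D) = 1 (l(D) = D - (-1 + D) = D + (1 - D) = 1)
J(Q) = (-13 + Q)/(1 + Q) (J(Q) = (Q - 13)/(Q + 1) = (-13 + Q)/(1 + Q))
J(40) + b = (-13 + 40)/(1 + 40) + 41880 = 27/41 + 41880 = 1717107/41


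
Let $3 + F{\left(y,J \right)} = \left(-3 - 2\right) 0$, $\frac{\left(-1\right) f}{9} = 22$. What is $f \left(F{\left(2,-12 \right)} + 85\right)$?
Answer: $-16236$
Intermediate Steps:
$f = -198$ ($f = \left(-9\right) 22 = -198$)
$F{\left(y,J \right)} = -3$ ($F{\left(y,J \right)} = -3 + \left(-3 - 2\right) 0 = -3 - 0 = -3 + 0 = -3$)
$f \left(F{\left(2,-12 \right)} + 85\right) = - 198 \left(-3 + 85\right) = \left(-198\right) 82 = -16236$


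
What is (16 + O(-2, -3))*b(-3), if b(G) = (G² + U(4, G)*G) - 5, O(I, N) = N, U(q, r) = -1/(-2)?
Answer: 65/2 ≈ 32.500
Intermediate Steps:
U(q, r) = ½ (U(q, r) = -1*(-½) = ½)
b(G) = -5 + G² + G/2 (b(G) = (G² + G/2) - 5 = -5 + G² + G/2)
(16 + O(-2, -3))*b(-3) = (16 - 3)*(-5 + (-3)² + (½)*(-3)) = 13*(-5 + 9 - 3/2) = 13*(5/2) = 65/2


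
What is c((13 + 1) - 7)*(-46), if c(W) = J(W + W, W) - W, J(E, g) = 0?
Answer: 322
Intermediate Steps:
c(W) = -W (c(W) = 0 - W = -W)
c((13 + 1) - 7)*(-46) = -((13 + 1) - 7)*(-46) = -(14 - 7)*(-46) = -1*7*(-46) = -7*(-46) = 322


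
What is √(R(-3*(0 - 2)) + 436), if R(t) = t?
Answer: √442 ≈ 21.024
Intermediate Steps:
√(R(-3*(0 - 2)) + 436) = √(-3*(0 - 2) + 436) = √(-3*(-2) + 436) = √(6 + 436) = √442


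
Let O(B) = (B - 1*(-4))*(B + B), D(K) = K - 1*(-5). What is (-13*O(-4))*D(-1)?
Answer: 0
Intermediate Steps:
D(K) = 5 + K (D(K) = K + 5 = 5 + K)
O(B) = 2*B*(4 + B) (O(B) = (B + 4)*(2*B) = (4 + B)*(2*B) = 2*B*(4 + B))
(-13*O(-4))*D(-1) = (-26*(-4)*(4 - 4))*(5 - 1) = -26*(-4)*0*4 = -13*0*4 = 0*4 = 0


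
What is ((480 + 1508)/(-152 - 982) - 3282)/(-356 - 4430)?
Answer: 132992/193833 ≈ 0.68612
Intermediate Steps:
((480 + 1508)/(-152 - 982) - 3282)/(-356 - 4430) = (1988/(-1134) - 3282)/(-4786) = (1988*(-1/1134) - 3282)*(-1/4786) = (-142/81 - 3282)*(-1/4786) = -265984/81*(-1/4786) = 132992/193833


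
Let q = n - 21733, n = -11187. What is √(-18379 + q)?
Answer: I*√51299 ≈ 226.49*I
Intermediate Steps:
q = -32920 (q = -11187 - 21733 = -32920)
√(-18379 + q) = √(-18379 - 32920) = √(-51299) = I*√51299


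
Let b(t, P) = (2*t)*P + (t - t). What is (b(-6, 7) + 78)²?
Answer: 36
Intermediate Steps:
b(t, P) = 2*P*t (b(t, P) = 2*P*t + 0 = 2*P*t)
(b(-6, 7) + 78)² = (2*7*(-6) + 78)² = (-84 + 78)² = (-6)² = 36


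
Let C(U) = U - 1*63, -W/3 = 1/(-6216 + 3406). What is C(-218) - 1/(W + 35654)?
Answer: -28152758593/100187743 ≈ -281.00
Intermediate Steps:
W = 3/2810 (W = -3/(-6216 + 3406) = -3/(-2810) = -3*(-1/2810) = 3/2810 ≈ 0.0010676)
C(U) = -63 + U (C(U) = U - 63 = -63 + U)
C(-218) - 1/(W + 35654) = (-63 - 218) - 1/(3/2810 + 35654) = -281 - 1/100187743/2810 = -281 - 1*2810/100187743 = -281 - 2810/100187743 = -28152758593/100187743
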